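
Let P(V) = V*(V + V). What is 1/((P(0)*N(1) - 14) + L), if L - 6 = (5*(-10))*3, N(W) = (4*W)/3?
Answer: -1/158 ≈ -0.0063291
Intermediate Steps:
N(W) = 4*W/3 (N(W) = (4*W)*(1/3) = 4*W/3)
P(V) = 2*V**2 (P(V) = V*(2*V) = 2*V**2)
L = -144 (L = 6 + (5*(-10))*3 = 6 - 50*3 = 6 - 150 = -144)
1/((P(0)*N(1) - 14) + L) = 1/(((2*0**2)*((4/3)*1) - 14) - 144) = 1/(((2*0)*(4/3) - 14) - 144) = 1/((0*(4/3) - 14) - 144) = 1/((0 - 14) - 144) = 1/(-14 - 144) = 1/(-158) = -1/158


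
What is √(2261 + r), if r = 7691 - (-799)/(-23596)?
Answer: √4793225163/694 ≈ 99.760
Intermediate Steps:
r = 10675061/1388 (r = 7691 - (-799)*(-1)/23596 = 7691 - 1*47/1388 = 7691 - 47/1388 = 10675061/1388 ≈ 7691.0)
√(2261 + r) = √(2261 + 10675061/1388) = √(13813329/1388) = √4793225163/694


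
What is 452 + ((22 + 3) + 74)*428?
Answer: 42824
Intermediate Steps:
452 + ((22 + 3) + 74)*428 = 452 + (25 + 74)*428 = 452 + 99*428 = 452 + 42372 = 42824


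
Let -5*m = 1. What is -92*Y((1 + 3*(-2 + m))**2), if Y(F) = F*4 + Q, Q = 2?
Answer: -293112/25 ≈ -11724.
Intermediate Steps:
m = -1/5 (m = -1/5*1 = -1/5 ≈ -0.20000)
Y(F) = 2 + 4*F (Y(F) = F*4 + 2 = 4*F + 2 = 2 + 4*F)
-92*Y((1 + 3*(-2 + m))**2) = -92*(2 + 4*(1 + 3*(-2 - 1/5))**2) = -92*(2 + 4*(1 + 3*(-11/5))**2) = -92*(2 + 4*(1 - 33/5)**2) = -92*(2 + 4*(-28/5)**2) = -92*(2 + 4*(784/25)) = -92*(2 + 3136/25) = -92*3186/25 = -293112/25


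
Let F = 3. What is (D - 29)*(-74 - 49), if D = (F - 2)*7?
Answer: 2706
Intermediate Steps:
D = 7 (D = (3 - 2)*7 = 1*7 = 7)
(D - 29)*(-74 - 49) = (7 - 29)*(-74 - 49) = -22*(-123) = 2706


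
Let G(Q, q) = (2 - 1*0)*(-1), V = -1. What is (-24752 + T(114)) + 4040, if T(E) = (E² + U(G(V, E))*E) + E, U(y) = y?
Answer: -7830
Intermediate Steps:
G(Q, q) = -2 (G(Q, q) = (2 + 0)*(-1) = 2*(-1) = -2)
T(E) = E² - E (T(E) = (E² - 2*E) + E = E² - E)
(-24752 + T(114)) + 4040 = (-24752 + 114*(-1 + 114)) + 4040 = (-24752 + 114*113) + 4040 = (-24752 + 12882) + 4040 = -11870 + 4040 = -7830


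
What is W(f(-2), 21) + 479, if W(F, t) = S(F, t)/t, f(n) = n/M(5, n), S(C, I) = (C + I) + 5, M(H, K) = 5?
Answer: 50423/105 ≈ 480.22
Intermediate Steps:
S(C, I) = 5 + C + I
f(n) = n/5
W(F, t) = (5 + F + t)/t
W(f(-2), 21) + 479 = (5 + (1/5)*(-2) + 21)/21 + 479 = (5 - 2/5 + 21)/21 + 479 = (1/21)*(128/5) + 479 = 128/105 + 479 = 50423/105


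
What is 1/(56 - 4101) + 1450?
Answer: 5865249/4045 ≈ 1450.0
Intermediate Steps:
1/(56 - 4101) + 1450 = 1/(-4045) + 1450 = -1/4045 + 1450 = 5865249/4045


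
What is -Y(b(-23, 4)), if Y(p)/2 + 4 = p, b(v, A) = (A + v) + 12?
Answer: 22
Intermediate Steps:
b(v, A) = 12 + A + v
Y(p) = -8 + 2*p
-Y(b(-23, 4)) = -(-8 + 2*(12 + 4 - 23)) = -(-8 + 2*(-7)) = -(-8 - 14) = -1*(-22) = 22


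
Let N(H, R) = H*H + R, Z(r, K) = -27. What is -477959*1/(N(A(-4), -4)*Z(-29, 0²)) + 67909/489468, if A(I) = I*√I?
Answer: -9742539787/37444302 ≈ -260.19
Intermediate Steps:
A(I) = I^(3/2)
N(H, R) = R + H² (N(H, R) = H² + R = R + H²)
-477959*1/(N(A(-4), -4)*Z(-29, 0²)) + 67909/489468 = -477959*(-1/(27*(-4 + ((-4)^(3/2))²))) + 67909/489468 = -477959*(-1/(27*(-4 + (-8*I)²))) + 67909*(1/489468) = -477959*(-1/(27*(-4 - 64))) + 67909/489468 = -477959/((-68*(-27))) + 67909/489468 = -477959/1836 + 67909/489468 = -9742539787/37444302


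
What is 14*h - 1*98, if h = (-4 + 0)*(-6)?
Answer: 238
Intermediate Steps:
h = 24 (h = -4*(-6) = 24)
14*h - 1*98 = 14*24 - 1*98 = 336 - 98 = 238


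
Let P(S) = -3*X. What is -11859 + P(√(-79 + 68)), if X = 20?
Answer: -11919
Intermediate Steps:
P(S) = -60 (P(S) = -3*20 = -60)
-11859 + P(√(-79 + 68)) = -11859 - 60 = -11919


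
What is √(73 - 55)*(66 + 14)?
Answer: 240*√2 ≈ 339.41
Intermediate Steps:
√(73 - 55)*(66 + 14) = √18*80 = (3*√2)*80 = 240*√2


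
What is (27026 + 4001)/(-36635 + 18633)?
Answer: -31027/18002 ≈ -1.7235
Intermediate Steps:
(27026 + 4001)/(-36635 + 18633) = 31027/(-18002) = 31027*(-1/18002) = -31027/18002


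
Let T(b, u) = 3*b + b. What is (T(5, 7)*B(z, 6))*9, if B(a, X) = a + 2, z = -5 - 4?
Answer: -1260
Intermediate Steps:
z = -9
B(a, X) = 2 + a
T(b, u) = 4*b
(T(5, 7)*B(z, 6))*9 = ((4*5)*(2 - 9))*9 = (20*(-7))*9 = -140*9 = -1260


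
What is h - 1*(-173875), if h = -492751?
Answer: -318876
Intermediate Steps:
h - 1*(-173875) = -492751 - 1*(-173875) = -492751 + 173875 = -318876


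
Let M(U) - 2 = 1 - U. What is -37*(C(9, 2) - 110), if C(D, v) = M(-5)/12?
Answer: 12136/3 ≈ 4045.3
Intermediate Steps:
M(U) = 3 - U (M(U) = 2 + (1 - U) = 3 - U)
C(D, v) = ⅔ (C(D, v) = (3 - 1*(-5))/12 = (3 + 5)*(1/12) = 8*(1/12) = ⅔)
-37*(C(9, 2) - 110) = -37*(⅔ - 110) = -37*(-328/3) = 12136/3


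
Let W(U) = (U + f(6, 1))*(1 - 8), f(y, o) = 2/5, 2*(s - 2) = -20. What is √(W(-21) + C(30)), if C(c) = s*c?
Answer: I*√2395/5 ≈ 9.7878*I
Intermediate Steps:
s = -8 (s = 2 + (½)*(-20) = 2 - 10 = -8)
f(y, o) = ⅖ (f(y, o) = 2*(⅕) = ⅖)
W(U) = -14/5 - 7*U (W(U) = (U + ⅖)*(1 - 8) = (⅖ + U)*(-7) = -14/5 - 7*U)
C(c) = -8*c
√(W(-21) + C(30)) = √((-14/5 - 7*(-21)) - 8*30) = √((-14/5 + 147) - 240) = √(721/5 - 240) = √(-479/5) = I*√2395/5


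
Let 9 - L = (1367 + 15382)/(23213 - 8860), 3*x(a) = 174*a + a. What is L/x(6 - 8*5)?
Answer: -168642/42700175 ≈ -0.0039494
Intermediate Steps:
x(a) = 175*a/3 (x(a) = (174*a + a)/3 = (175*a)/3 = 175*a/3)
L = 112428/14353 (L = 9 - (1367 + 15382)/(23213 - 8860) = 9 - 16749/14353 = 112428/14353 ≈ 7.8331)
L/x(6 - 8*5) = 112428/(14353*((175*(6 - 8*5)/3))) = 112428/(14353*((175*(6 - 40)/3))) = 112428/(14353*(((175/3)*(-34)))) = 112428/(14353*(-5950/3)) = (112428/14353)*(-3/5950) = -168642/42700175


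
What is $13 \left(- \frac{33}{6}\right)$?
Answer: $- \frac{143}{2} \approx -71.5$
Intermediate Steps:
$13 \left(- \frac{33}{6}\right) = 13 \left(\left(-33\right) \frac{1}{6}\right) = 13 \left(- \frac{11}{2}\right) = - \frac{143}{2}$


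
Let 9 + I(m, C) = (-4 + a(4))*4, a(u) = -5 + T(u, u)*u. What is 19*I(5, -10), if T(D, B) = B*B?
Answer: 4009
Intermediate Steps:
T(D, B) = B²
a(u) = -5 + u³ (a(u) = -5 + u²*u = -5 + u³)
I(m, C) = 211 (I(m, C) = -9 + (-4 + (-5 + 4³))*4 = -9 + (-4 + (-5 + 64))*4 = -9 + (-4 + 59)*4 = -9 + 55*4 = -9 + 220 = 211)
19*I(5, -10) = 19*211 = 4009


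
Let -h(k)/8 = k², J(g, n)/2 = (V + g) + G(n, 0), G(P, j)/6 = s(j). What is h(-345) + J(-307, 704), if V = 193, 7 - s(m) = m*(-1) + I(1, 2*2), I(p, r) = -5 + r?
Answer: -952332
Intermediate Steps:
s(m) = 8 + m (s(m) = 7 - (m*(-1) + (-5 + 2*2)) = 7 - (-m + (-5 + 4)) = 7 - (-m - 1) = 7 - (-1 - m) = 7 + (1 + m) = 8 + m)
G(P, j) = 48 + 6*j (G(P, j) = 6*(8 + j) = 48 + 6*j)
J(g, n) = 482 + 2*g (J(g, n) = 2*((193 + g) + (48 + 6*0)) = 2*((193 + g) + (48 + 0)) = 2*((193 + g) + 48) = 2*(241 + g) = 482 + 2*g)
h(k) = -8*k²
h(-345) + J(-307, 704) = -8*(-345)² + (482 + 2*(-307)) = -8*119025 + (482 - 614) = -952200 - 132 = -952332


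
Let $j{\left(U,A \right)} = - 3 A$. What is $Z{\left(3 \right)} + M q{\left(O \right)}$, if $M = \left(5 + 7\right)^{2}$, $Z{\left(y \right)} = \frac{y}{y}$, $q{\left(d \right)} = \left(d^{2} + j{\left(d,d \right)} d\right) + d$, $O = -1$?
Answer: $-431$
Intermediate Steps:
$q{\left(d \right)} = d - 2 d^{2}$ ($q{\left(d \right)} = \left(d^{2} + - 3 d d\right) + d = \left(d^{2} - 3 d^{2}\right) + d = - 2 d^{2} + d = d - 2 d^{2}$)
$Z{\left(y \right)} = 1$
$M = 144$ ($M = 12^{2} = 144$)
$Z{\left(3 \right)} + M q{\left(O \right)} = 1 + 144 \left(- (1 - -2)\right) = 1 + 144 \left(- (1 + 2)\right) = 1 + 144 \left(\left(-1\right) 3\right) = 1 + 144 \left(-3\right) = 1 - 432 = -431$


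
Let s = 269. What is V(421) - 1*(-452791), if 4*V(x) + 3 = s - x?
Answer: 1811009/4 ≈ 4.5275e+5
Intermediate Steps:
V(x) = 133/2 - x/4 (V(x) = -¾ + (269 - x)/4 = -¾ + (269/4 - x/4) = 133/2 - x/4)
V(421) - 1*(-452791) = (133/2 - ¼*421) - 1*(-452791) = (133/2 - 421/4) + 452791 = -155/4 + 452791 = 1811009/4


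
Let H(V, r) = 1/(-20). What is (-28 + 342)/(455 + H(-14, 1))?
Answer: 6280/9099 ≈ 0.69019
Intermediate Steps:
H(V, r) = -1/20
(-28 + 342)/(455 + H(-14, 1)) = (-28 + 342)/(455 - 1/20) = 314/(9099/20) = 314*(20/9099) = 6280/9099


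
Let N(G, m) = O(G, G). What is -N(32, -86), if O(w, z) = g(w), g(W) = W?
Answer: -32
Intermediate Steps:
O(w, z) = w
N(G, m) = G
-N(32, -86) = -1*32 = -32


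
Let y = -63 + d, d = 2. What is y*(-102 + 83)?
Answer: 1159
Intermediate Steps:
y = -61 (y = -63 + 2 = -61)
y*(-102 + 83) = -61*(-102 + 83) = -61*(-19) = 1159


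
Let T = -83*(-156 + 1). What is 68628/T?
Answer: 68628/12865 ≈ 5.3345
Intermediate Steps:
T = 12865 (T = -83*(-155) = 12865)
68628/T = 68628/12865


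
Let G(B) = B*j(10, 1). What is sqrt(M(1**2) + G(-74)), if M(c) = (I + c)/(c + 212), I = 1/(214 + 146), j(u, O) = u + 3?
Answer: I*sqrt(157121151870)/12780 ≈ 31.016*I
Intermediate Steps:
j(u, O) = 3 + u
I = 1/360 ≈ 0.0027778
M(c) = (1/360 + c)/(212 + c) (M(c) = (1/360 + c)/(c + 212) = (1/360 + c)/(212 + c))
G(B) = 13*B (G(B) = B*(3 + 10) = B*13 = 13*B)
sqrt(M(1**2) + G(-74)) = sqrt((1/360 + 1**2)/(212 + 1**2) + 13*(-74)) = sqrt((1/360 + 1)/(212 + 1) - 962) = sqrt((361/360)/213 - 962) = sqrt((1/213)*(361/360) - 962) = sqrt(361/76680 - 962) = sqrt(-73765799/76680) = I*sqrt(157121151870)/12780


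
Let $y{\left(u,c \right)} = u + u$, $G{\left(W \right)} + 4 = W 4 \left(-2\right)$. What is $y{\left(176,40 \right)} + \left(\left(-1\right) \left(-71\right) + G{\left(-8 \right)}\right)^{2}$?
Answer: $17513$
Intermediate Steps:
$G{\left(W \right)} = -4 - 8 W$ ($G{\left(W \right)} = -4 + W 4 \left(-2\right) = -4 + 4 W \left(-2\right) = -4 - 8 W$)
$y{\left(u,c \right)} = 2 u$
$y{\left(176,40 \right)} + \left(\left(-1\right) \left(-71\right) + G{\left(-8 \right)}\right)^{2} = 2 \cdot 176 + \left(\left(-1\right) \left(-71\right) - -60\right)^{2} = 352 + \left(71 + \left(-4 + 64\right)\right)^{2} = 352 + \left(71 + 60\right)^{2} = 352 + 131^{2} = 352 + 17161 = 17513$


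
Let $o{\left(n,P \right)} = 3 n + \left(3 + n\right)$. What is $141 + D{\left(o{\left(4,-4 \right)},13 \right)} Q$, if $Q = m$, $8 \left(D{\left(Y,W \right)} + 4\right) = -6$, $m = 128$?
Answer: $-467$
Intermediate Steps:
$o{\left(n,P \right)} = 3 + 4 n$
$D{\left(Y,W \right)} = - \frac{19}{4}$ ($D{\left(Y,W \right)} = -4 + \frac{1}{8} \left(-6\right) = -4 - \frac{3}{4} = - \frac{19}{4}$)
$Q = 128$
$141 + D{\left(o{\left(4,-4 \right)},13 \right)} Q = 141 - 608 = -467$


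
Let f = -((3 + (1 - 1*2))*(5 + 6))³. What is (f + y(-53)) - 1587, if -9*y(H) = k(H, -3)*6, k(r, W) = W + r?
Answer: -36593/3 ≈ -12198.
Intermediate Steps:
y(H) = 2 - 2*H/3 (y(H) = -(-3 + H)*6/9 = -(-18 + 6*H)/9 = 2 - 2*H/3)
f = -10648 (f = -((3 + (1 - 2))*11)³ = -((3 - 1)*11)³ = -(2*11)³ = -1*22³ = -1*10648 = -10648)
(f + y(-53)) - 1587 = (-10648 + (2 - ⅔*(-53))) - 1587 = (-10648 + (2 + 106/3)) - 1587 = (-10648 + 112/3) - 1587 = -31832/3 - 1587 = -36593/3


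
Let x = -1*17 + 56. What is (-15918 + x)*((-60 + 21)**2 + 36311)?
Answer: -600734328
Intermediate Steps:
x = 39 (x = -17 + 56 = 39)
(-15918 + x)*((-60 + 21)**2 + 36311) = (-15918 + 39)*((-60 + 21)**2 + 36311) = -15879*((-39)**2 + 36311) = -15879*(1521 + 36311) = -15879*37832 = -600734328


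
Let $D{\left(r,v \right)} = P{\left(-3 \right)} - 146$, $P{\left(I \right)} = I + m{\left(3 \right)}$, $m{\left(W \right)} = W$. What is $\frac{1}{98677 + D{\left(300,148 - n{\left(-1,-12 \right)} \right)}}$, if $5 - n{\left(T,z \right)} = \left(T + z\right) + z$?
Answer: $\frac{1}{98531} \approx 1.0149 \cdot 10^{-5}$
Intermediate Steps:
$n{\left(T,z \right)} = 5 - T - 2 z$ ($n{\left(T,z \right)} = 5 - \left(\left(T + z\right) + z\right) = 5 - \left(T + 2 z\right) = 5 - T - 2 z$)
$P{\left(I \right)} = 3 + I$ ($P{\left(I \right)} = I + 3 = 3 + I$)
$D{\left(r,v \right)} = -146$ ($D{\left(r,v \right)} = \left(3 - 3\right) - 146 = 0 - 146 = -146$)
$\frac{1}{98677 + D{\left(300,148 - n{\left(-1,-12 \right)} \right)}} = \frac{1}{98677 - 146} = \frac{1}{98531}$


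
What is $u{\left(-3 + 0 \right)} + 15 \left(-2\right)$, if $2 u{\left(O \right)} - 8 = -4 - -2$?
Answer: $-27$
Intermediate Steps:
$u{\left(O \right)} = 3$ ($u{\left(O \right)} = 4 + \frac{-4 - -2}{2} = 4 + \frac{-4 + 2}{2} = 4 + \frac{1}{2} \left(-2\right) = 4 - 1 = 3$)
$u{\left(-3 + 0 \right)} + 15 \left(-2\right) = 3 + 15 \left(-2\right) = 3 - 30 = -27$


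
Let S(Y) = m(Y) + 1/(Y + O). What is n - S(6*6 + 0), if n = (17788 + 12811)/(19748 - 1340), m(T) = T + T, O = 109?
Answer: -187761073/2669160 ≈ -70.345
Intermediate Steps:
m(T) = 2*T
n = 30599/18408 ≈ 1.6623
S(Y) = 1/(109 + Y) + 2*Y (S(Y) = 2*Y + 1/(Y + 109) = 2*Y + 1/(109 + Y) = 1/(109 + Y) + 2*Y)
n - S(6*6 + 0) = 30599/18408 - (1 + 2*(6*6 + 0)² + 218*(6*6 + 0))/(109 + (6*6 + 0)) = 30599/18408 - (1 + 2*(36 + 0)² + 218*(36 + 0))/(109 + (36 + 0)) = 30599/18408 - (1 + 2*36² + 218*36)/(109 + 36) = 30599/18408 - (1 + 2*1296 + 7848)/145 = 30599/18408 - (1 + 2592 + 7848)/145 = 30599/18408 - 10441/145 = -187761073/2669160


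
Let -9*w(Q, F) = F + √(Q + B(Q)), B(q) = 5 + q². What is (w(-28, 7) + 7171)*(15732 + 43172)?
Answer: 3801192928/9 - 58904*√761/9 ≈ 4.2217e+8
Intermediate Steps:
w(Q, F) = -F/9 - √(5 + Q + Q²)/9 (w(Q, F) = -(F + √(Q + (5 + Q²)))/9 = -(F + √(5 + Q + Q²))/9 = -F/9 - √(5 + Q + Q²)/9)
(w(-28, 7) + 7171)*(15732 + 43172) = ((-⅑*7 - √(5 - 28 + (-28)²)/9) + 7171)*(15732 + 43172) = ((-7/9 - √(5 - 28 + 784)/9) + 7171)*58904 = ((-7/9 - √761/9) + 7171)*58904 = (64532/9 - √761/9)*58904 = 3801192928/9 - 58904*√761/9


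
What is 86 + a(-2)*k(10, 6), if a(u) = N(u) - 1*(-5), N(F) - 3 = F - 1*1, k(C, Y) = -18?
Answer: -4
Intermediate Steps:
N(F) = 2 + F (N(F) = 3 + (F - 1*1) = 3 + (F - 1) = 3 + (-1 + F) = 2 + F)
a(u) = 7 + u (a(u) = (2 + u) - 1*(-5) = (2 + u) + 5 = 7 + u)
86 + a(-2)*k(10, 6) = 86 + (7 - 2)*(-18) = 86 + 5*(-18) = 86 - 90 = -4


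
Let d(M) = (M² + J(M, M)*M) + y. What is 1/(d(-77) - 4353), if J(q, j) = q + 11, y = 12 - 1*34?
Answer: 1/6636 ≈ 0.00015069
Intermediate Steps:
y = -22 (y = 12 - 34 = -22)
J(q, j) = 11 + q
d(M) = -22 + M² + M*(11 + M) (d(M) = (M² + (11 + M)*M) - 22 = (M² + M*(11 + M)) - 22 = -22 + M² + M*(11 + M))
1/(d(-77) - 4353) = 1/((-22 + (-77)² - 77*(11 - 77)) - 4353) = 1/((-22 + 5929 - 77*(-66)) - 4353) = 1/((-22 + 5929 + 5082) - 4353) = 1/(10989 - 4353) = 1/6636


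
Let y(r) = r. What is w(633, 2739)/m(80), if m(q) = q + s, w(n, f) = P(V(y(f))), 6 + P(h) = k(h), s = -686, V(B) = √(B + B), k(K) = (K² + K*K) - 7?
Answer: -10943/606 ≈ -18.058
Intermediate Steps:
k(K) = -7 + 2*K² (k(K) = (K² + K²) - 7 = 2*K² - 7 = -7 + 2*K²)
V(B) = √2*√B (V(B) = √(2*B) = √2*√B)
P(h) = -13 + 2*h² (P(h) = -6 + (-7 + 2*h²) = -13 + 2*h²)
w(n, f) = -13 + 4*f (w(n, f) = -13 + 2*(√2*√f)² = -13 + 2*(2*f) = -13 + 4*f)
m(q) = -686 + q (m(q) = q - 686 = -686 + q)
w(633, 2739)/m(80) = (-13 + 4*2739)/(-686 + 80) = (-13 + 10956)/(-606) = 10943*(-1/606) = -10943/606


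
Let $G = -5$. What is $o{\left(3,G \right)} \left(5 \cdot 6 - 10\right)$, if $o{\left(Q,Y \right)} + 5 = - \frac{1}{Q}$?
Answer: $- \frac{320}{3} \approx -106.67$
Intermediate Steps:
$o{\left(Q,Y \right)} = -5 - \frac{1}{Q}$
$o{\left(3,G \right)} \left(5 \cdot 6 - 10\right) = \left(-5 - \frac{1}{3}\right) \left(5 \cdot 6 - 10\right) = \left(-5 - \frac{1}{3}\right) \left(30 - 10\right) = \left(-5 - \frac{1}{3}\right) 20 = \left(- \frac{16}{3}\right) 20 = - \frac{320}{3}$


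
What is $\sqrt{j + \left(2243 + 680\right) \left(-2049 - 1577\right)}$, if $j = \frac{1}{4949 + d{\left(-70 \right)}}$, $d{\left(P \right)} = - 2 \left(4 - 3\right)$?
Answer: $\frac{i \sqrt{259382359078635}}{4947} \approx 3255.6 i$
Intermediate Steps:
$d{\left(P \right)} = -2$ ($d{\left(P \right)} = \left(-2\right) 1 = -2$)
$j = \frac{1}{4947}$ ($j = \frac{1}{4949 - 2} = \frac{1}{4947} \approx 0.00020214$)
$\sqrt{j + \left(2243 + 680\right) \left(-2049 - 1577\right)} = \sqrt{\frac{1}{4947} + \left(2243 + 680\right) \left(-2049 - 1577\right)} = \sqrt{\frac{1}{4947} + 2923 \left(-3626\right)} = \sqrt{\frac{1}{4947} - 10598798} = \sqrt{- \frac{52432253705}{4947}} = \frac{i \sqrt{259382359078635}}{4947}$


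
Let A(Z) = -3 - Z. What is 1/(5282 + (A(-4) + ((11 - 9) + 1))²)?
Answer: 1/5298 ≈ 0.00018875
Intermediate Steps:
1/(5282 + (A(-4) + ((11 - 9) + 1))²) = 1/(5282 + ((-3 - 1*(-4)) + ((11 - 9) + 1))²) = 1/(5282 + ((-3 + 4) + (2 + 1))²) = 1/(5282 + (1 + 3)²) = 1/(5282 + 4²) = 1/(5282 + 16) = 1/5298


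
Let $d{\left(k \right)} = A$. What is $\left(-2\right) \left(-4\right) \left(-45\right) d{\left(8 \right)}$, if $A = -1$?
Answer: $360$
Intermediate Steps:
$d{\left(k \right)} = -1$
$\left(-2\right) \left(-4\right) \left(-45\right) d{\left(8 \right)} = \left(-2\right) \left(-4\right) \left(-45\right) \left(-1\right) = 8 \left(-45\right) \left(-1\right) = \left(-360\right) \left(-1\right) = 360$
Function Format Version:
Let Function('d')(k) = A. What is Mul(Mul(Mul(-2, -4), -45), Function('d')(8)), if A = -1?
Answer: 360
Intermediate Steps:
Function('d')(k) = -1
Mul(Mul(Mul(-2, -4), -45), Function('d')(8)) = Mul(Mul(Mul(-2, -4), -45), -1) = Mul(Mul(8, -45), -1) = Mul(-360, -1) = 360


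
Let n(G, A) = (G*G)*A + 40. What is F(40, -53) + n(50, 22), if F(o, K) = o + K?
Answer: 55027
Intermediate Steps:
n(G, A) = 40 + A*G² (n(G, A) = G²*A + 40 = A*G² + 40 = 40 + A*G²)
F(o, K) = K + o
F(40, -53) + n(50, 22) = (-53 + 40) + (40 + 22*50²) = -13 + (40 + 22*2500) = -13 + (40 + 55000) = -13 + 55040 = 55027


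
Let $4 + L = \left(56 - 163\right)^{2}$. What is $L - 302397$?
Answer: $-290952$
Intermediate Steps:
$L = 11445$ ($L = -4 + \left(56 - 163\right)^{2} = -4 + \left(-107\right)^{2} = -4 + 11449 = 11445$)
$L - 302397 = 11445 - 302397 = -290952$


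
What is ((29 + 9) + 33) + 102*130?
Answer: 13331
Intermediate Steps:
((29 + 9) + 33) + 102*130 = (38 + 33) + 13260 = 71 + 13260 = 13331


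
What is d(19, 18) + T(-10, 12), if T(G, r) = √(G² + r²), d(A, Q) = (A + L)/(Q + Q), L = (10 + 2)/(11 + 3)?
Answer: 139/252 + 2*√61 ≈ 16.172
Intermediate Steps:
L = 6/7 (L = 12/14 = 12*(1/14) = 6/7 ≈ 0.85714)
d(A, Q) = (6/7 + A)/(2*Q) (d(A, Q) = (A + 6/7)/(Q + Q) = (6/7 + A)/((2*Q)) = (6/7 + A)*(1/(2*Q)) = (6/7 + A)/(2*Q))
d(19, 18) + T(-10, 12) = (1/14)*(6 + 7*19)/18 + √((-10)² + 12²) = (1/14)*(1/18)*(6 + 133) + √(100 + 144) = (1/14)*(1/18)*139 + √244 = 139/252 + 2*√61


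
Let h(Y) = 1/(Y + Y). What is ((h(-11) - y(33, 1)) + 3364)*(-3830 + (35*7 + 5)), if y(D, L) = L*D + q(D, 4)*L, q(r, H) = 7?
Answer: -130897330/11 ≈ -1.1900e+7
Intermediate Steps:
h(Y) = 1/(2*Y)
y(D, L) = 7*L + D*L (y(D, L) = L*D + 7*L = D*L + 7*L = 7*L + D*L)
((h(-11) - y(33, 1)) + 3364)*(-3830 + (35*7 + 5)) = (((½)/(-11) - (7 + 33)) + 3364)*(-3830 + (35*7 + 5)) = (((½)*(-1/11) - 40) + 3364)*(-3830 + (245 + 5)) = ((-1/22 - 1*40) + 3364)*(-3830 + 250) = ((-1/22 - 40) + 3364)*(-3580) = (-881/22 + 3364)*(-3580) = (73127/22)*(-3580) = -130897330/11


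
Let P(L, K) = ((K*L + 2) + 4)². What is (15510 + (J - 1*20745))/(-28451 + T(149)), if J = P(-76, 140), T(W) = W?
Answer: -113076721/28302 ≈ -3995.4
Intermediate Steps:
P(L, K) = (6 + K*L)² (P(L, K) = ((2 + K*L) + 4)² = (6 + K*L)²)
J = 113081956 (J = (6 + 140*(-76))² = (6 - 10640)² = (-10634)² = 113081956)
(15510 + (J - 1*20745))/(-28451 + T(149)) = (15510 + (113081956 - 1*20745))/(-28451 + 149) = (15510 + (113081956 - 20745))/(-28302) = (15510 + 113061211)*(-1/28302) = 113076721*(-1/28302) = -113076721/28302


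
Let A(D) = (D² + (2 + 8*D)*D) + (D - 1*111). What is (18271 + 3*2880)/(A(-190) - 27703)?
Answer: 26911/296516 ≈ 0.090757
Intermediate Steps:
A(D) = -111 + D + D² + D*(2 + 8*D) (A(D) = (D² + D*(2 + 8*D)) + (D - 111) = (D² + D*(2 + 8*D)) + (-111 + D) = -111 + D + D² + D*(2 + 8*D))
(18271 + 3*2880)/(A(-190) - 27703) = (18271 + 3*2880)/((-111 + 3*(-190) + 9*(-190)²) - 27703) = (18271 + 8640)/((-111 - 570 + 9*36100) - 27703) = 26911/((-111 - 570 + 324900) - 27703) = 26911/(324219 - 27703) = 26911/296516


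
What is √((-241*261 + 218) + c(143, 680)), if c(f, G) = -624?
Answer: I*√63307 ≈ 251.61*I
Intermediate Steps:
√((-241*261 + 218) + c(143, 680)) = √((-241*261 + 218) - 624) = √((-62901 + 218) - 624) = √(-62683 - 624) = √(-63307) = I*√63307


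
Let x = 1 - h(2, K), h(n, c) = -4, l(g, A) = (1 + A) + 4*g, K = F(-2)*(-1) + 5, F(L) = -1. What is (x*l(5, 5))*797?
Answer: 103610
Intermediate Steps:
K = 6 (K = -1*(-1) + 5 = 1 + 5 = 6)
l(g, A) = 1 + A + 4*g
x = 5 (x = 1 - 1*(-4) = 1 + 4 = 5)
(x*l(5, 5))*797 = (5*(1 + 5 + 4*5))*797 = (5*(1 + 5 + 20))*797 = (5*26)*797 = 130*797 = 103610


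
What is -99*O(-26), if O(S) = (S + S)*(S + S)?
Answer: -267696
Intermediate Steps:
O(S) = 4*S² (O(S) = (2*S)*(2*S) = 4*S²)
-99*O(-26) = -396*(-26)² = -396*676 = -99*2704 = -267696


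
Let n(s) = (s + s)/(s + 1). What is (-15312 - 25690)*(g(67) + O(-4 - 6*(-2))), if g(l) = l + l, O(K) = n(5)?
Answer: -16687814/3 ≈ -5.5626e+6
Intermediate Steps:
n(s) = 2*s/(1 + s) (n(s) = (2*s)/(1 + s) = 2*s/(1 + s))
O(K) = 5/3 (O(K) = 2*5/(1 + 5) = 2*5/6 = 2*5*(⅙) = 5/3)
g(l) = 2*l
(-15312 - 25690)*(g(67) + O(-4 - 6*(-2))) = (-15312 - 25690)*(2*67 + 5/3) = -41002*(134 + 5/3) = -41002*407/3 = -16687814/3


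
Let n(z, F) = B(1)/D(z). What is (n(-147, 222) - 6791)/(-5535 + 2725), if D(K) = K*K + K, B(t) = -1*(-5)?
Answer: 145748437/60308220 ≈ 2.4167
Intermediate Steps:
B(t) = 5
D(K) = K + K² (D(K) = K² + K = K + K²)
n(z, F) = 5/(z*(1 + z)) (n(z, F) = 5/((z*(1 + z))) = 5*(1/(z*(1 + z))) = 5/(z*(1 + z)))
(n(-147, 222) - 6791)/(-5535 + 2725) = (5/(-147*(1 - 147)) - 6791)/(-5535 + 2725) = (5*(-1/147)/(-146) - 6791)/(-2810) = (5*(-1/147)*(-1/146) - 6791)*(-1/2810) = (5/21462 - 6791)*(-1/2810) = -145748437/21462*(-1/2810) = 145748437/60308220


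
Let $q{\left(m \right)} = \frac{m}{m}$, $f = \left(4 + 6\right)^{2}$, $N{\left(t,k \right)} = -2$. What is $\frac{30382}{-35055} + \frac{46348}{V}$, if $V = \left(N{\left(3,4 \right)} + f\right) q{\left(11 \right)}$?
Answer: $\frac{810875852}{1717695} \approx 472.07$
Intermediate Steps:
$f = 100$ ($f = 10^{2} = 100$)
$q{\left(m \right)} = 1$
$V = 98$ ($V = \left(-2 + 100\right) 1 = 98 \cdot 1 = 98$)
$\frac{30382}{-35055} + \frac{46348}{V} = \frac{30382}{-35055} + \frac{46348}{98} = 30382 \left(- \frac{1}{35055}\right) + 46348 \cdot \frac{1}{98} = - \frac{30382}{35055} + \frac{23174}{49} = \frac{810875852}{1717695}$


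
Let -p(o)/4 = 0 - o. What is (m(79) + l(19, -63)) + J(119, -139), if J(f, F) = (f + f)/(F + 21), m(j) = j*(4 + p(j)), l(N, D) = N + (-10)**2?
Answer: 1498422/59 ≈ 25397.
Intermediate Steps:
p(o) = 4*o (p(o) = -4*(0 - o) = -(-4)*o = 4*o)
l(N, D) = 100 + N (l(N, D) = N + 100 = 100 + N)
m(j) = j*(4 + 4*j)
J(f, F) = 2*f/(21 + F) (J(f, F) = (2*f)/(21 + F) = 2*f/(21 + F))
(m(79) + l(19, -63)) + J(119, -139) = (4*79*(1 + 79) + (100 + 19)) + 2*119/(21 - 139) = (4*79*80 + 119) + 2*119/(-118) = (25280 + 119) + 2*119*(-1/118) = 25399 - 119/59 = 1498422/59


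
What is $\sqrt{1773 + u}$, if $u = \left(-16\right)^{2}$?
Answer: $\sqrt{2029} \approx 45.044$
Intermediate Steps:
$u = 256$
$\sqrt{1773 + u} = \sqrt{1773 + 256} = \sqrt{2029}$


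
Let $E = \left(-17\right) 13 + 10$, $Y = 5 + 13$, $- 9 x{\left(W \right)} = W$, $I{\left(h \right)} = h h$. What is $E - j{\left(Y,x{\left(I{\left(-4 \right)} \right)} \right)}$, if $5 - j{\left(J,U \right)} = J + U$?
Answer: $- \frac{1798}{9} \approx -199.78$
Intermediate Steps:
$I{\left(h \right)} = h^{2}$
$x{\left(W \right)} = - \frac{W}{9}$
$Y = 18$
$j{\left(J,U \right)} = 5 - J - U$ ($j{\left(J,U \right)} = 5 - \left(J + U\right) = 5 - J - U$)
$E = -211$ ($E = -221 + 10 = -211$)
$E - j{\left(Y,x{\left(I{\left(-4 \right)} \right)} \right)} = -211 - \left(5 - 18 - - \frac{\left(-4\right)^{2}}{9}\right) = -211 - \left(5 - 18 - \left(- \frac{1}{9}\right) 16\right) = -211 - \left(5 - 18 - - \frac{16}{9}\right) = -211 - \left(5 - 18 + \frac{16}{9}\right) = -211 - - \frac{101}{9} = -211 + \frac{101}{9} = - \frac{1798}{9}$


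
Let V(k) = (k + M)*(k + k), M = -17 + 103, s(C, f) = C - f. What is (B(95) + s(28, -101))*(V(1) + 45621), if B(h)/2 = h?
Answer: 14608605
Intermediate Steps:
B(h) = 2*h
M = 86
V(k) = 2*k*(86 + k) (V(k) = (k + 86)*(k + k) = (86 + k)*(2*k) = 2*k*(86 + k))
(B(95) + s(28, -101))*(V(1) + 45621) = (2*95 + (28 - 1*(-101)))*(2*1*(86 + 1) + 45621) = (190 + (28 + 101))*(2*1*87 + 45621) = (190 + 129)*(174 + 45621) = 319*45795 = 14608605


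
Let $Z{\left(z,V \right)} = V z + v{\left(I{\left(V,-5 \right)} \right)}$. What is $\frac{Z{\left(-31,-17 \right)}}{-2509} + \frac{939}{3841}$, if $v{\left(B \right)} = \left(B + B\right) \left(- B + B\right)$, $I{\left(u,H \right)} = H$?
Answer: $\frac{331744}{9637069} \approx 0.034424$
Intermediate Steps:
$v{\left(B \right)} = 0$ ($v{\left(B \right)} = 2 B 0 = 0$)
$Z{\left(z,V \right)} = V z$ ($Z{\left(z,V \right)} = V z + 0 = V z$)
$\frac{Z{\left(-31,-17 \right)}}{-2509} + \frac{939}{3841} = \frac{\left(-17\right) \left(-31\right)}{-2509} + \frac{939}{3841} = 527 \left(- \frac{1}{2509}\right) + 939 \cdot \frac{1}{3841} = - \frac{527}{2509} + \frac{939}{3841} = \frac{331744}{9637069}$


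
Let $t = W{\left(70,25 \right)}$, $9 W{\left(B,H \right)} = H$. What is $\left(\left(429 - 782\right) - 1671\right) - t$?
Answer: $- \frac{18241}{9} \approx -2026.8$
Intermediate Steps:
$W{\left(B,H \right)} = \frac{H}{9}$
$t = \frac{25}{9}$ ($t = \frac{1}{9} \cdot 25 = \frac{25}{9} \approx 2.7778$)
$\left(\left(429 - 782\right) - 1671\right) - t = \left(\left(429 - 782\right) - 1671\right) - \frac{25}{9} = \left(-353 - 1671\right) - \frac{25}{9} = -2024 - \frac{25}{9} = - \frac{18241}{9}$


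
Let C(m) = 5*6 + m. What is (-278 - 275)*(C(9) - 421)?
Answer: 211246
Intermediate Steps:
C(m) = 30 + m
(-278 - 275)*(C(9) - 421) = (-278 - 275)*((30 + 9) - 421) = -553*(39 - 421) = -553*(-382) = 211246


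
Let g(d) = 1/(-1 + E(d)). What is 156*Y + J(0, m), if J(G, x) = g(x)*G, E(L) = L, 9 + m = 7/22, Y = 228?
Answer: 35568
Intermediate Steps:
m = -191/22 (m = -9 + 7/22 = -191/22 ≈ -8.6818)
g(d) = 1/(-1 + d)
J(G, x) = G/(-1 + x)
156*Y + J(0, m) = 156*228 + 0/(-1 - 191/22) = 35568 + 0/(-213/22) = 35568 + 0*(-22/213) = 35568 + 0 = 35568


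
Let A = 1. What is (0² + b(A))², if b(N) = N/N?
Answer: 1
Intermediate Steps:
b(N) = 1
(0² + b(A))² = (0² + 1)² = (0 + 1)² = 1² = 1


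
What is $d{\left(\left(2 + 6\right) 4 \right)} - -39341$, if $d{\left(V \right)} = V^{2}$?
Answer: $40365$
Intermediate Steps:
$d{\left(\left(2 + 6\right) 4 \right)} - -39341 = \left(\left(2 + 6\right) 4\right)^{2} - -39341 = \left(8 \cdot 4\right)^{2} + 39341 = 32^{2} + 39341 = 1024 + 39341 = 40365$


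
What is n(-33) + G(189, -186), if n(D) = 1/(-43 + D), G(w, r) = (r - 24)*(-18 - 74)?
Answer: 1468319/76 ≈ 19320.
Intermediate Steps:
G(w, r) = 2208 - 92*r (G(w, r) = (-24 + r)*(-92) = 2208 - 92*r)
n(-33) + G(189, -186) = 1/(-43 - 33) + (2208 - 92*(-186)) = 1/(-76) + (2208 + 17112) = -1/76 + 19320 = 1468319/76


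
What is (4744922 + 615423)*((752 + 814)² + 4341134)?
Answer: 36415450154050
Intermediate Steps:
(4744922 + 615423)*((752 + 814)² + 4341134) = 5360345*(1566² + 4341134) = 5360345*(2452356 + 4341134) = 5360345*6793490 = 36415450154050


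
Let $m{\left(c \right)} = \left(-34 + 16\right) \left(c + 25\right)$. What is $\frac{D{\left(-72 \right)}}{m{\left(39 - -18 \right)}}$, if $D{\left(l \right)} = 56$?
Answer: $- \frac{14}{369} \approx -0.03794$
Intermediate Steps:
$m{\left(c \right)} = -450 - 18 c$ ($m{\left(c \right)} = - 18 \left(25 + c\right) = -450 - 18 c$)
$\frac{D{\left(-72 \right)}}{m{\left(39 - -18 \right)}} = \frac{56}{-450 - 18 \left(39 - -18\right)} = \frac{56}{-450 - 18 \left(39 + 18\right)} = \frac{56}{-450 - 1026} = \frac{56}{-1476} = 56 \left(- \frac{1}{1476}\right) = - \frac{14}{369}$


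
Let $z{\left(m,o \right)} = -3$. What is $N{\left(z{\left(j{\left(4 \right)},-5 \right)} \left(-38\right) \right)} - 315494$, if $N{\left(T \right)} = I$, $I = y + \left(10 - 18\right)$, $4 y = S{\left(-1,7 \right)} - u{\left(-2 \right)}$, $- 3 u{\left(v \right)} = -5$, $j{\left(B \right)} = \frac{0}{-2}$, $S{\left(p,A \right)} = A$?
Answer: $- \frac{946502}{3} \approx -3.155 \cdot 10^{5}$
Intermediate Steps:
$j{\left(B \right)} = 0$ ($j{\left(B \right)} = 0 \left(- \frac{1}{2}\right) = 0$)
$u{\left(v \right)} = \frac{5}{3}$ ($u{\left(v \right)} = \left(- \frac{1}{3}\right) \left(-5\right) = \frac{5}{3}$)
$y = \frac{4}{3}$ ($y = \frac{7 - \frac{5}{3}}{4} = \frac{1}{4} \cdot \frac{16}{3} = \frac{4}{3} \approx 1.3333$)
$I = - \frac{20}{3}$ ($I = \frac{4}{3} + \left(10 - 18\right) = \frac{4}{3} - 8 = - \frac{20}{3} \approx -6.6667$)
$N{\left(T \right)} = - \frac{20}{3}$
$N{\left(z{\left(j{\left(4 \right)},-5 \right)} \left(-38\right) \right)} - 315494 = - \frac{20}{3} - 315494 = - \frac{946502}{3}$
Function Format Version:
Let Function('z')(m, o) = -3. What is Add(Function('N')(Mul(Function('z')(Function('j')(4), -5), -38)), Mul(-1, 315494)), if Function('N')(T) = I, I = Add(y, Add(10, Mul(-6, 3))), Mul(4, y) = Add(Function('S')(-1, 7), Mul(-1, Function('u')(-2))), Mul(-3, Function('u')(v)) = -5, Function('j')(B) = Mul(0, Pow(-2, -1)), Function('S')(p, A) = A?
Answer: Rational(-946502, 3) ≈ -3.1550e+5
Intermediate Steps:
Function('j')(B) = 0 (Function('j')(B) = Mul(0, Rational(-1, 2)) = 0)
Function('u')(v) = Rational(5, 3) (Function('u')(v) = Mul(Rational(-1, 3), -5) = Rational(5, 3))
y = Rational(4, 3) (y = Mul(Rational(1, 4), Add(7, Mul(-1, Rational(5, 3)))) = Mul(Rational(1, 4), Add(7, Rational(-5, 3))) = Mul(Rational(1, 4), Rational(16, 3)) = Rational(4, 3) ≈ 1.3333)
I = Rational(-20, 3) (I = Add(Rational(4, 3), Add(10, Mul(-6, 3))) = Add(Rational(4, 3), Add(10, -18)) = Add(Rational(4, 3), -8) = Rational(-20, 3) ≈ -6.6667)
Function('N')(T) = Rational(-20, 3)
Add(Function('N')(Mul(Function('z')(Function('j')(4), -5), -38)), Mul(-1, 315494)) = Add(Rational(-20, 3), Mul(-1, 315494)) = Add(Rational(-20, 3), -315494) = Rational(-946502, 3)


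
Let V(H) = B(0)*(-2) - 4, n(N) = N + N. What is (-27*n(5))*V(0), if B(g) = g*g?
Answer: 1080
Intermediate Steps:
B(g) = g²
n(N) = 2*N
V(H) = -4 (V(H) = 0²*(-2) - 4 = 0*(-2) - 4 = 0 - 4 = -4)
(-27*n(5))*V(0) = -54*5*(-4) = -27*10*(-4) = -270*(-4) = 1080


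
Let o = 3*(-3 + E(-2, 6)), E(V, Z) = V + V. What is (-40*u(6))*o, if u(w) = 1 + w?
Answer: 5880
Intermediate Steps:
E(V, Z) = 2*V
o = -21 (o = 3*(-3 + 2*(-2)) = 3*(-3 - 4) = 3*(-7) = -21)
(-40*u(6))*o = -40*(1 + 6)*(-21) = -40*7*(-21) = -280*(-21) = 5880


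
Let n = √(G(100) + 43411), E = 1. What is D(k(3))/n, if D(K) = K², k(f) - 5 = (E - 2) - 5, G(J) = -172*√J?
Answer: √41691/41691 ≈ 0.0048975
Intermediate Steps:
k(f) = -1 (k(f) = 5 + ((1 - 2) - 5) = 5 + (-1 - 5) = 5 - 6 = -1)
n = √41691 (n = √(-172*√100 + 43411) = √(-172*10 + 43411) = √(-1720 + 43411) = √41691 ≈ 204.18)
D(k(3))/n = (-1)²/(√41691) = 1*(√41691/41691) = √41691/41691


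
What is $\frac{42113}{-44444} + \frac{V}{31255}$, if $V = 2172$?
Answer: $- \frac{1219709447}{1389097220} \approx -0.87806$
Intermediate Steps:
$\frac{42113}{-44444} + \frac{V}{31255} = \frac{42113}{-44444} + \frac{2172}{31255} = 42113 \left(- \frac{1}{44444}\right) + 2172 \cdot \frac{1}{31255} = - \frac{42113}{44444} + \frac{2172}{31255} = - \frac{1219709447}{1389097220}$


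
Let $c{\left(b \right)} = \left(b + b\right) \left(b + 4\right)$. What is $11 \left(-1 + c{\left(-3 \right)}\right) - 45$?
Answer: $-122$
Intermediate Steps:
$c{\left(b \right)} = 2 b \left(4 + b\right)$
$11 \left(-1 + c{\left(-3 \right)}\right) - 45 = 11 \left(-1 + 2 \left(-3\right) \left(4 - 3\right)\right) - 45 = 11 \left(-1 + 2 \left(-3\right) 1\right) - 45 = 11 \left(-1 - 6\right) - 45 = 11 \left(-7\right) - 45 = -77 - 45 = -122$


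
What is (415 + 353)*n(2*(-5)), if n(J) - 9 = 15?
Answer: 18432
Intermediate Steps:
n(J) = 24 (n(J) = 9 + 15 = 24)
(415 + 353)*n(2*(-5)) = (415 + 353)*24 = 768*24 = 18432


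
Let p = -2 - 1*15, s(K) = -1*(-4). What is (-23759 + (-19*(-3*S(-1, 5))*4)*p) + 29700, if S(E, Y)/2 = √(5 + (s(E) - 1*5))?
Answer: -9563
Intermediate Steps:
s(K) = 4
p = -17 (p = -2 - 15 = -17)
S(E, Y) = 4 (S(E, Y) = 2*√(5 + (4 - 1*5)) = 2*√(5 + (4 - 5)) = 2*√(5 - 1) = 2*√4 = 2*2 = 4)
(-23759 + (-19*(-3*S(-1, 5))*4)*p) + 29700 = (-23759 - 19*(-3*4)*4*(-17)) + 29700 = (-23759 - (-228)*4*(-17)) + 29700 = (-23759 - 19*(-48)*(-17)) + 29700 = (-23759 + 912*(-17)) + 29700 = (-23759 - 15504) + 29700 = -39263 + 29700 = -9563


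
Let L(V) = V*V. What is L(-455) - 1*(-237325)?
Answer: 444350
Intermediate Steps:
L(V) = V²
L(-455) - 1*(-237325) = (-455)² - 1*(-237325) = 207025 + 237325 = 444350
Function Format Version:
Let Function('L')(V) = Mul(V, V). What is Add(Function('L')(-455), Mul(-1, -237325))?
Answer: 444350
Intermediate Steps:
Function('L')(V) = Pow(V, 2)
Add(Function('L')(-455), Mul(-1, -237325)) = Add(Pow(-455, 2), Mul(-1, -237325)) = Add(207025, 237325) = 444350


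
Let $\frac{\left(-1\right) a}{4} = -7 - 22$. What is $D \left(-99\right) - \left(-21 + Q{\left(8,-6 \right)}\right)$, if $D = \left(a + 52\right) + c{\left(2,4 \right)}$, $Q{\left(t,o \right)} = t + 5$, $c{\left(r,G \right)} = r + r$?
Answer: $-17020$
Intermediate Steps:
$a = 116$ ($a = - 4 \left(-7 - 22\right) = \left(-4\right) \left(-29\right) = 116$)
$c{\left(r,G \right)} = 2 r$
$Q{\left(t,o \right)} = 5 + t$
$D = 172$ ($D = \left(116 + 52\right) + 2 \cdot 2 = 168 + 4 = 172$)
$D \left(-99\right) - \left(-21 + Q{\left(8,-6 \right)}\right) = 172 \left(-99\right) + \left(21 - \left(5 + 8\right)\right) = -17028 + \left(21 - 13\right) = -17028 + 8 = -17020$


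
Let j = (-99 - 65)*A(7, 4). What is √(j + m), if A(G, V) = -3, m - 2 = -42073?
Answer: I*√41579 ≈ 203.91*I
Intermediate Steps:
m = -42071 (m = 2 - 42073 = -42071)
j = 492 (j = (-99 - 65)*(-3) = -164*(-3) = 492)
√(j + m) = √(492 - 42071) = √(-41579) = I*√41579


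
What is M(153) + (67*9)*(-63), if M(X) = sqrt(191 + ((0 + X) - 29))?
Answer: -37989 + 3*sqrt(35) ≈ -37971.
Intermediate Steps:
M(X) = sqrt(162 + X) (M(X) = sqrt(191 + (X - 29)) = sqrt(191 + (-29 + X)) = sqrt(162 + X))
M(153) + (67*9)*(-63) = sqrt(162 + 153) + (67*9)*(-63) = sqrt(315) + 603*(-63) = 3*sqrt(35) - 37989 = -37989 + 3*sqrt(35)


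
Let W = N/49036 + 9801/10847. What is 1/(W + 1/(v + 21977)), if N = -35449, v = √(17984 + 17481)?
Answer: 1543055430715332930571227/278823104615984752475744 + 17681917926997129*√35465/278823104615984752475744 ≈ 5.5342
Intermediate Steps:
v = √35465 ≈ 188.32
W = 96086533/531893492 (W = -35449/49036 + 9801/10847 = 96086533/531893492 ≈ 0.18065)
1/(W + 1/(v + 21977)) = 1/(96086533/531893492 + 1/(√35465 + 21977)) = 1/(96086533/531893492 + 1/(21977 + √35465))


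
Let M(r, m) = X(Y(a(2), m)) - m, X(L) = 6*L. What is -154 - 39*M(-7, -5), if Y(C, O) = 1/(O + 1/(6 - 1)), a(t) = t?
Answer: -1201/4 ≈ -300.25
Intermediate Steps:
Y(C, O) = 1/(⅕ + O) (Y(C, O) = 1/(O + 1/5) = 1/(O + ⅕) = 1/(⅕ + O))
M(r, m) = -m + 30/(1 + 5*m) (M(r, m) = 6*(5/(1 + 5*m)) - m = 30/(1 + 5*m) - m = -m + 30/(1 + 5*m))
-154 - 39*M(-7, -5) = -154 - 39*(-1*(-5) + 30/(1 + 5*(-5))) = -154 - 39*(5 + 30/(1 - 25)) = -154 - 39*(5 + 30/(-24)) = -154 - 39*(5 + 30*(-1/24)) = -154 - 39*(5 - 5/4) = -154 - 39*15/4 = -154 - 585/4 = -1201/4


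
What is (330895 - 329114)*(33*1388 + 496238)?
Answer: 965376802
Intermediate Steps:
(330895 - 329114)*(33*1388 + 496238) = 1781*(45804 + 496238) = 1781*542042 = 965376802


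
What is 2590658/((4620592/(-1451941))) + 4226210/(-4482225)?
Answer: -1685983072726152737/2071053297720 ≈ -8.1407e+5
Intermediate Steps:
2590658/((4620592/(-1451941))) + 4226210/(-4482225) = 2590658/((4620592*(-1/1451941))) + 4226210*(-1/4482225) = 2590658/(-4620592/1451941) - 845242/896445 = 2590658*(-1451941/4620592) - 845242/896445 = -1880741283589/2310296 - 845242/896445 = -1685983072726152737/2071053297720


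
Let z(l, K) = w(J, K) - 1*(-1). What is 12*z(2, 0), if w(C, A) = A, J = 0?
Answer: 12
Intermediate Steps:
z(l, K) = 1 + K (z(l, K) = K - 1*(-1) = K + 1 = 1 + K)
12*z(2, 0) = 12*(1 + 0) = 12*1 = 12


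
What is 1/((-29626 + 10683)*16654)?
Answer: -1/315476722 ≈ -3.1698e-9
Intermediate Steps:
1/((-29626 + 10683)*16654) = (1/16654)/(-18943) = -1/18943*1/16654 = -1/315476722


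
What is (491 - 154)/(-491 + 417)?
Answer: -337/74 ≈ -4.5541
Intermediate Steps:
(491 - 154)/(-491 + 417) = 337/(-74) = 337*(-1/74) = -337/74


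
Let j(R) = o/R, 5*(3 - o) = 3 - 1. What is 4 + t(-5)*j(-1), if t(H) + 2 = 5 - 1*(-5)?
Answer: -84/5 ≈ -16.800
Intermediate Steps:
o = 13/5 (o = 3 - (3 - 1)/5 = 3 - ⅕*2 = 3 - ⅖ = 13/5 ≈ 2.6000)
t(H) = 8 (t(H) = -2 + (5 - 1*(-5)) = -2 + (5 + 5) = -2 + 10 = 8)
j(R) = 13/(5*R)
4 + t(-5)*j(-1) = 4 + 8*((13/5)/(-1)) = 4 + 8*((13/5)*(-1)) = 4 + 8*(-13/5) = 4 - 104/5 = -84/5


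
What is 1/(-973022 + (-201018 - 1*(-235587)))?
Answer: -1/938453 ≈ -1.0656e-6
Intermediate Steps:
1/(-973022 + (-201018 - 1*(-235587))) = 1/(-973022 + (-201018 + 235587)) = 1/(-973022 + 34569) = 1/(-938453) = -1/938453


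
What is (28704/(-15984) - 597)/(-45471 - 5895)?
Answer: 199399/17104878 ≈ 0.011657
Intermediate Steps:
(28704/(-15984) - 597)/(-45471 - 5895) = (28704*(-1/15984) - 597)/(-51366) = (-598/333 - 597)*(-1/51366) = -199399/333*(-1/51366) = 199399/17104878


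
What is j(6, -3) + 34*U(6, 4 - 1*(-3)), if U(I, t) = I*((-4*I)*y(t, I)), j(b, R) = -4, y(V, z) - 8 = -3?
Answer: -24484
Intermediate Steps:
y(V, z) = 5 (y(V, z) = 8 - 3 = 5)
U(I, t) = -20*I² (U(I, t) = I*(-4*I*5) = I*(-20*I) = -20*I²)
j(6, -3) + 34*U(6, 4 - 1*(-3)) = -4 + 34*(-20*6²) = -4 + 34*(-20*36) = -4 + 34*(-720) = -4 - 24480 = -24484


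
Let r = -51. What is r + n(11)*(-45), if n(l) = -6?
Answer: 219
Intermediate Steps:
r + n(11)*(-45) = -51 - 6*(-45) = -51 + 270 = 219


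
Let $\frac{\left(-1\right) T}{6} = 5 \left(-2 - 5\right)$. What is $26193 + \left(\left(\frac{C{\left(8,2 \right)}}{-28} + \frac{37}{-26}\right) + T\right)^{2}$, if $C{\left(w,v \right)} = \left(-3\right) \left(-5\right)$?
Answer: $\frac{9205046257}{132496} \approx 69474.0$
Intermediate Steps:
$C{\left(w,v \right)} = 15$
$T = 210$ ($T = - 6 \cdot 5 \left(-2 - 5\right) = - 6 \cdot 5 \left(-7\right) = \left(-6\right) \left(-35\right) = 210$)
$26193 + \left(\left(\frac{C{\left(8,2 \right)}}{-28} + \frac{37}{-26}\right) + T\right)^{2} = 26193 + \left(\left(\frac{15}{-28} + \frac{37}{-26}\right) + 210\right)^{2} = 26193 + \left(\left(15 \left(- \frac{1}{28}\right) + 37 \left(- \frac{1}{26}\right)\right) + 210\right)^{2} = 26193 + \left(\left(- \frac{15}{28} - \frac{37}{26}\right) + 210\right)^{2} = 26193 + \left(- \frac{713}{364} + 210\right)^{2} = 26193 + \left(\frac{75727}{364}\right)^{2} = 26193 + \frac{5734578529}{132496} = \frac{9205046257}{132496}$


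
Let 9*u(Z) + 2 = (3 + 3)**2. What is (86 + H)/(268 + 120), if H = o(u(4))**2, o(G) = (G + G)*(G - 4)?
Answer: 291371/1272834 ≈ 0.22892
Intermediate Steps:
u(Z) = 34/9 (u(Z) = -2/9 + (3 + 3)**2/9 = -2/9 + (1/9)*6**2 = -2/9 + (1/9)*36 = -2/9 + 4 = 34/9)
o(G) = 2*G*(-4 + G) (o(G) = (2*G)*(-4 + G) = 2*G*(-4 + G))
H = 18496/6561 (H = (2*(34/9)*(-4 + 34/9))**2 = (2*(34/9)*(-2/9))**2 = (-136/81)**2 = 18496/6561 ≈ 2.8191)
(86 + H)/(268 + 120) = (86 + 18496/6561)/(268 + 120) = (582742/6561)/388 = (582742/6561)*(1/388) = 291371/1272834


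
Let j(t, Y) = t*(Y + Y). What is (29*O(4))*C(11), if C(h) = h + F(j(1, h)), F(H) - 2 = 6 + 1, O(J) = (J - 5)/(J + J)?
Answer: -145/2 ≈ -72.500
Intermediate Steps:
j(t, Y) = 2*Y*t (j(t, Y) = t*(2*Y) = 2*Y*t)
O(J) = (-5 + J)/(2*J) (O(J) = (-5 + J)/((2*J)) = (-5 + J)*(1/(2*J)) = (-5 + J)/(2*J))
F(H) = 9 (F(H) = 2 + (6 + 1) = 2 + 7 = 9)
C(h) = 9 + h (C(h) = h + 9 = 9 + h)
(29*O(4))*C(11) = (29*((1/2)*(-5 + 4)/4))*(9 + 11) = (29*((1/2)*(1/4)*(-1)))*20 = (29*(-1/8))*20 = -29/8*20 = -145/2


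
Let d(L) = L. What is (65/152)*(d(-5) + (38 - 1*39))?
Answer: -195/76 ≈ -2.5658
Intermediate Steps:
(65/152)*(d(-5) + (38 - 1*39)) = (65/152)*(-5 + (38 - 1*39)) = (65*(1/152))*(-5 + (38 - 39)) = 65*(-5 - 1)/152 = (65/152)*(-6) = -195/76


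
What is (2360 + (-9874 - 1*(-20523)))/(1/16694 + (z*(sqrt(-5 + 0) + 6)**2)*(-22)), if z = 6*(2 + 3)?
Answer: 217172246*I/(-341559239*I + 132216480*sqrt(5)) ≈ -0.36349 + 0.31463*I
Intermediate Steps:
z = 30 (z = 6*5 = 30)
(2360 + (-9874 - 1*(-20523)))/(1/16694 + (z*(sqrt(-5 + 0) + 6)**2)*(-22)) = (2360 + (-9874 - 1*(-20523)))/(1/16694 + (30*(sqrt(-5 + 0) + 6)**2)*(-22)) = (2360 + (-9874 + 20523))/(1/16694 + (30*(sqrt(-5) + 6)**2)*(-22)) = (2360 + 10649)/(1/16694 + (30*(I*sqrt(5) + 6)**2)*(-22)) = 13009/(1/16694 + (30*(6 + I*sqrt(5))**2)*(-22)) = 13009/(1/16694 - 660*(6 + I*sqrt(5))**2)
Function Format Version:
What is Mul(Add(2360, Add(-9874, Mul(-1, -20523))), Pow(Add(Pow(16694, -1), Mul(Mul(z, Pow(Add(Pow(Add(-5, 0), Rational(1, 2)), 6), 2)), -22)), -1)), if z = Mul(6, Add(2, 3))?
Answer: Mul(217172246, I, Pow(Add(Mul(-341559239, I), Mul(132216480, Pow(5, Rational(1, 2)))), -1)) ≈ Add(-0.36349, Mul(0.31463, I))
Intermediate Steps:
z = 30 (z = Mul(6, 5) = 30)
Mul(Add(2360, Add(-9874, Mul(-1, -20523))), Pow(Add(Pow(16694, -1), Mul(Mul(z, Pow(Add(Pow(Add(-5, 0), Rational(1, 2)), 6), 2)), -22)), -1)) = Mul(Add(2360, Add(-9874, Mul(-1, -20523))), Pow(Add(Pow(16694, -1), Mul(Mul(30, Pow(Add(Pow(Add(-5, 0), Rational(1, 2)), 6), 2)), -22)), -1)) = Mul(Add(2360, Add(-9874, 20523)), Pow(Add(Rational(1, 16694), Mul(Mul(30, Pow(Add(Pow(-5, Rational(1, 2)), 6), 2)), -22)), -1)) = Mul(Add(2360, 10649), Pow(Add(Rational(1, 16694), Mul(Mul(30, Pow(Add(Mul(I, Pow(5, Rational(1, 2))), 6), 2)), -22)), -1)) = Mul(13009, Pow(Add(Rational(1, 16694), Mul(Mul(30, Pow(Add(6, Mul(I, Pow(5, Rational(1, 2)))), 2)), -22)), -1)) = Mul(13009, Pow(Add(Rational(1, 16694), Mul(-660, Pow(Add(6, Mul(I, Pow(5, Rational(1, 2)))), 2))), -1))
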